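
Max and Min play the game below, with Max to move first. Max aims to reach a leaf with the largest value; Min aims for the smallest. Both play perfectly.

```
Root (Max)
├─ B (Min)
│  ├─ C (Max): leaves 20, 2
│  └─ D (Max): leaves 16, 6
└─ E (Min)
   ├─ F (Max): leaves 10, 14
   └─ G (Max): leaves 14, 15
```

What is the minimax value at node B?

C: max(20, 2) = 20
D: max(16, 6) = 16
B: min(20, 16) = 16

16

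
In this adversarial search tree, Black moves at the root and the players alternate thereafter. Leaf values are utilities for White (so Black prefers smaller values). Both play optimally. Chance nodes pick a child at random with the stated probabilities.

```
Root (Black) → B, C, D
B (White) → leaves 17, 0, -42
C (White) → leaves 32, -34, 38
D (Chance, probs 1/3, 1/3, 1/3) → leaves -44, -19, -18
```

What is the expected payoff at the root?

B (White): max(17, 0, -42) = 17
C (White): max(32, -34, 38) = 38
D (Chance): 1/3·-44 + 1/3·-19 + 1/3·-18 = -27
Root (Black): min(17, 38, -27) = -27

-27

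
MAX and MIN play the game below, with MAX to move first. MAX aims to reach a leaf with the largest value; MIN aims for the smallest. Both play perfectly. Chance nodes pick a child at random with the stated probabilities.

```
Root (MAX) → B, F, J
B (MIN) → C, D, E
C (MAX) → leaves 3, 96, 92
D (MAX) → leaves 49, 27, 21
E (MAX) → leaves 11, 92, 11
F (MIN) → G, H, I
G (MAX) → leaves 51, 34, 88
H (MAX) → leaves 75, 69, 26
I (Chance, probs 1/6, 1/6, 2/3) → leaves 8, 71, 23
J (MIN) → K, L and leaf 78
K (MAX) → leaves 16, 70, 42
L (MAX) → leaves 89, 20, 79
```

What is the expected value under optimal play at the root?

C (MAX): max(3, 96, 92) = 96
D (MAX): max(49, 27, 21) = 49
E (MAX): max(11, 92, 11) = 92
B (MIN): min(96, 49, 92) = 49
G (MAX): max(51, 34, 88) = 88
H (MAX): max(75, 69, 26) = 75
I (Chance): 1/6·8 + 1/6·71 + 2/3·23 = 28.5
F (MIN): min(88, 75, 28.5) = 28.5
K (MAX): max(16, 70, 42) = 70
L (MAX): max(89, 20, 79) = 89
J (MIN): min(70, 89, 78) = 70
Root (MAX): max(49, 28.5, 70) = 70

70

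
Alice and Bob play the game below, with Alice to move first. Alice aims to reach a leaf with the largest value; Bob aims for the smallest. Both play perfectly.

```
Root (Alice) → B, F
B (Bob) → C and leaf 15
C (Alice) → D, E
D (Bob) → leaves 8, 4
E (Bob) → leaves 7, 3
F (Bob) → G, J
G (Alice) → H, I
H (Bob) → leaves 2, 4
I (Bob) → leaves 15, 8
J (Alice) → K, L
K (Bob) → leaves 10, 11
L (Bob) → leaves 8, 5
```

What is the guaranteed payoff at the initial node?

8

D (Bob): min(8, 4) = 4
E (Bob): min(7, 3) = 3
C (Alice): max(4, 3) = 4
B (Bob): min(4, 15) = 4
H (Bob): min(2, 4) = 2
I (Bob): min(15, 8) = 8
G (Alice): max(2, 8) = 8
K (Bob): min(10, 11) = 10
L (Bob): min(8, 5) = 5
J (Alice): max(10, 5) = 10
F (Bob): min(8, 10) = 8
Root (Alice): max(4, 8) = 8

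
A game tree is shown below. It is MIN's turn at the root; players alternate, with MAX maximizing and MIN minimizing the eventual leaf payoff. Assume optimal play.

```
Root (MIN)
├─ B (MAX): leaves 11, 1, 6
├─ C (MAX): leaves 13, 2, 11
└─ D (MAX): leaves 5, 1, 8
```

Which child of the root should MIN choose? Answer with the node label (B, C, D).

B (MAX): max(11, 1, 6) = 11
C (MAX): max(13, 2, 11) = 13
D (MAX): max(5, 1, 8) = 8
Root (MIN): min(11, 13, 8) = 8
MIN picks the child with the lowest value: D (value 8).

D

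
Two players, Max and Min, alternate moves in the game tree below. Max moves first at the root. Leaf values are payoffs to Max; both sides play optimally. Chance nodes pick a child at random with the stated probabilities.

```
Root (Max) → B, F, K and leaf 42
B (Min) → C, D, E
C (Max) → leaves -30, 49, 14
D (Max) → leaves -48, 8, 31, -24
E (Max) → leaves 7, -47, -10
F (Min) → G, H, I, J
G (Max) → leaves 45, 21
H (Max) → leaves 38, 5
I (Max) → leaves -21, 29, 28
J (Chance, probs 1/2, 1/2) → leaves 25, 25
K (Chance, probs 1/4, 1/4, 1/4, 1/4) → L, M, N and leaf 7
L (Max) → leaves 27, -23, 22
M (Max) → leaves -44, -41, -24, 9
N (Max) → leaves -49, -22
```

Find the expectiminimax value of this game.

C (Max): max(-30, 49, 14) = 49
D (Max): max(-48, 8, 31, -24) = 31
E (Max): max(7, -47, -10) = 7
B (Min): min(49, 31, 7) = 7
G (Max): max(45, 21) = 45
H (Max): max(38, 5) = 38
I (Max): max(-21, 29, 28) = 29
J (Chance): 1/2·25 + 1/2·25 = 25
F (Min): min(45, 38, 29, 25) = 25
L (Max): max(27, -23, 22) = 27
M (Max): max(-44, -41, -24, 9) = 9
N (Max): max(-49, -22) = -22
K (Chance): 1/4·27 + 1/4·9 + 1/4·-22 + 1/4·7 = 5.25
Root (Max): max(7, 25, 5.25, 42) = 42

42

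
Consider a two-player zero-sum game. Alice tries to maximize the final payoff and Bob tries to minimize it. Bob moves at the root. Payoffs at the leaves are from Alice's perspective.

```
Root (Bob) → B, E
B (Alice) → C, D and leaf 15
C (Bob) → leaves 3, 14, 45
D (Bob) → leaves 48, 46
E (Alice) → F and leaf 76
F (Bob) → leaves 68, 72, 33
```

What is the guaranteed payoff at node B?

C: min(3, 14, 45) = 3
D: min(48, 46) = 46
B: max(3, 46, 15) = 46

46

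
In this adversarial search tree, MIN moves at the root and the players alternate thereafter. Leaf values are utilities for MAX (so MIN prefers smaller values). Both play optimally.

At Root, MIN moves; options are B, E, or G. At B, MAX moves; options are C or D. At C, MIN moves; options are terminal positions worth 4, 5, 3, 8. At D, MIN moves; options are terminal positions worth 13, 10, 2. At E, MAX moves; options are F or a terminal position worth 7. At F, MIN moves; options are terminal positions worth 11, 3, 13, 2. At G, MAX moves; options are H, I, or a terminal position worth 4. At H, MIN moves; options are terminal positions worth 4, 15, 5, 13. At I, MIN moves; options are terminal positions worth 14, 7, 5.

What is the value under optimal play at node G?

5

H: min(4, 15, 5, 13) = 4
I: min(14, 7, 5) = 5
G: max(4, 5, 4) = 5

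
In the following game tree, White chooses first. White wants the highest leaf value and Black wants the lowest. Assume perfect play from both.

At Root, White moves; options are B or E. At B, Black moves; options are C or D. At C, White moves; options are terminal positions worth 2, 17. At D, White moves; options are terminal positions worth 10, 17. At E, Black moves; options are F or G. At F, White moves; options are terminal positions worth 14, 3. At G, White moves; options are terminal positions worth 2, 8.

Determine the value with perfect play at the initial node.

C (White): max(2, 17) = 17
D (White): max(10, 17) = 17
B (Black): min(17, 17) = 17
F (White): max(14, 3) = 14
G (White): max(2, 8) = 8
E (Black): min(14, 8) = 8
Root (White): max(17, 8) = 17

17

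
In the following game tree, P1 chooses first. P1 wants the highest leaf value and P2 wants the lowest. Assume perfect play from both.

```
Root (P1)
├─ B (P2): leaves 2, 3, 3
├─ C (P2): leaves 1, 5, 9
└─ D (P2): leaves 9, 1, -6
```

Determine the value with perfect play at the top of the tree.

2

B (P2): min(2, 3, 3) = 2
C (P2): min(1, 5, 9) = 1
D (P2): min(9, 1, -6) = -6
Root (P1): max(2, 1, -6) = 2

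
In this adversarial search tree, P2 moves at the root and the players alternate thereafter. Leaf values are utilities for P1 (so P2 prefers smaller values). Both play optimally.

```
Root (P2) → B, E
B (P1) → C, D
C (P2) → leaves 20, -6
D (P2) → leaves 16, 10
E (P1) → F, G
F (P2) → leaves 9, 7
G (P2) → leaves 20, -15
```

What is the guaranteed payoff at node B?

10

C: min(20, -6) = -6
D: min(16, 10) = 10
B: max(-6, 10) = 10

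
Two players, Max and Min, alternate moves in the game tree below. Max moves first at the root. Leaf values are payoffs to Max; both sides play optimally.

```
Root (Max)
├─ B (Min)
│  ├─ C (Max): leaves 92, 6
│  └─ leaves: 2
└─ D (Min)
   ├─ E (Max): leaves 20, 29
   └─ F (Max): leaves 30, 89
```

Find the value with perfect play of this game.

C (Max): max(92, 6) = 92
B (Min): min(92, 2) = 2
E (Max): max(20, 29) = 29
F (Max): max(30, 89) = 89
D (Min): min(29, 89) = 29
Root (Max): max(2, 29) = 29

29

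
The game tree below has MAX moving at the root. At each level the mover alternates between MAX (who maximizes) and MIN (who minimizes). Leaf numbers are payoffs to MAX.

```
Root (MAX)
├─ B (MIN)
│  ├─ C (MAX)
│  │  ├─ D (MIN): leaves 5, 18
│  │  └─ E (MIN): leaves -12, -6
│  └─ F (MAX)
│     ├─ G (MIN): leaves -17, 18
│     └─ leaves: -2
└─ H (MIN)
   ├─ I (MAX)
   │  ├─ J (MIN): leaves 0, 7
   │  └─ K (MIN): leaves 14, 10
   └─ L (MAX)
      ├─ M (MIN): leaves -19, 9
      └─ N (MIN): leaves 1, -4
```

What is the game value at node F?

-2

G: min(-17, 18) = -17
F: max(-17, -2) = -2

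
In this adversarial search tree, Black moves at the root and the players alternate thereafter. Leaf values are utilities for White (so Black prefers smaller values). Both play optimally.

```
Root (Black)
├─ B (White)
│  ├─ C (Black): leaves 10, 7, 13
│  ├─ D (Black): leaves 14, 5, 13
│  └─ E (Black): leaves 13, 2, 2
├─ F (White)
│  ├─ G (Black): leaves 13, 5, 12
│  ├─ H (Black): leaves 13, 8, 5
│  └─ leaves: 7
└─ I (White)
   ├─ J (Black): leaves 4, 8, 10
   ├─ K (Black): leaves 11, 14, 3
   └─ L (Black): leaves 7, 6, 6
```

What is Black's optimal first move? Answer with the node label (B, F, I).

C (Black): min(10, 7, 13) = 7
D (Black): min(14, 5, 13) = 5
E (Black): min(13, 2, 2) = 2
B (White): max(7, 5, 2) = 7
G (Black): min(13, 5, 12) = 5
H (Black): min(13, 8, 5) = 5
F (White): max(5, 5, 7) = 7
J (Black): min(4, 8, 10) = 4
K (Black): min(11, 14, 3) = 3
L (Black): min(7, 6, 6) = 6
I (White): max(4, 3, 6) = 6
Root (Black): min(7, 7, 6) = 6
Black picks the child with the lowest value: I (value 6).

I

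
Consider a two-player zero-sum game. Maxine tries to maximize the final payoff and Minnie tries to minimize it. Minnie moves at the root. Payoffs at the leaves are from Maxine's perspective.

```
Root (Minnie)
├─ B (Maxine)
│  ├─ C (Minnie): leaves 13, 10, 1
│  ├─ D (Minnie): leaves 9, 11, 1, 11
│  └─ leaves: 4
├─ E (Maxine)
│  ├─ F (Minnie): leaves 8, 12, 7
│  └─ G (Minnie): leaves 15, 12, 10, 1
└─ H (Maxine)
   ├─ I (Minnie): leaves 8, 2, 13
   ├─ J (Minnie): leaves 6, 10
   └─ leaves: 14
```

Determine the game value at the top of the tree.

C (Minnie): min(13, 10, 1) = 1
D (Minnie): min(9, 11, 1, 11) = 1
B (Maxine): max(1, 1, 4) = 4
F (Minnie): min(8, 12, 7) = 7
G (Minnie): min(15, 12, 10, 1) = 1
E (Maxine): max(7, 1) = 7
I (Minnie): min(8, 2, 13) = 2
J (Minnie): min(6, 10) = 6
H (Maxine): max(2, 6, 14) = 14
Root (Minnie): min(4, 7, 14) = 4

4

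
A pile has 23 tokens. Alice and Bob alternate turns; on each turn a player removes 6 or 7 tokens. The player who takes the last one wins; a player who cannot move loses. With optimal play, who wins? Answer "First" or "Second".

First

Mark each pile size as W (mover wins) or L (mover loses):
i:   0  1  2  3  4  5  6  7  8  9 10 11 12 13 14 15 16 17 18 19 20 21 22 23
     L  L  L  L  L  L  W  W  W  W  W  W  W  L  L  L  L  L  L  W  W  W  W  W
Position 23 is W, so the first player wins.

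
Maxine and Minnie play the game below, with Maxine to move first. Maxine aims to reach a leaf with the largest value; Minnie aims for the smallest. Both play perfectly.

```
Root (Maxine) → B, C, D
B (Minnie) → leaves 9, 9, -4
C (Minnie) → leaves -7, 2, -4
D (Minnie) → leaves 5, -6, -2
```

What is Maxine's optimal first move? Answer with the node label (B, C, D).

B

B (Minnie): min(9, 9, -4) = -4
C (Minnie): min(-7, 2, -4) = -7
D (Minnie): min(5, -6, -2) = -6
Root (Maxine): max(-4, -7, -6) = -4
Maxine picks the child with the highest value: B (value -4).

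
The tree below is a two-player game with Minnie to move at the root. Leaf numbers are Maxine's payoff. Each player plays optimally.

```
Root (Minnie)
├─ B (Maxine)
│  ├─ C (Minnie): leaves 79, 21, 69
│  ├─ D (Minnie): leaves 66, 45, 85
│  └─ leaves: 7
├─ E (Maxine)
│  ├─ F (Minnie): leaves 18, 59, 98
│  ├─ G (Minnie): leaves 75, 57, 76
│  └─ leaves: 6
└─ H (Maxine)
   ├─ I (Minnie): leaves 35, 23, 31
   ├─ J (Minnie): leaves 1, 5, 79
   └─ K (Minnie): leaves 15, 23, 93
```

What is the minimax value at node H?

I: min(35, 23, 31) = 23
J: min(1, 5, 79) = 1
K: min(15, 23, 93) = 15
H: max(23, 1, 15) = 23

23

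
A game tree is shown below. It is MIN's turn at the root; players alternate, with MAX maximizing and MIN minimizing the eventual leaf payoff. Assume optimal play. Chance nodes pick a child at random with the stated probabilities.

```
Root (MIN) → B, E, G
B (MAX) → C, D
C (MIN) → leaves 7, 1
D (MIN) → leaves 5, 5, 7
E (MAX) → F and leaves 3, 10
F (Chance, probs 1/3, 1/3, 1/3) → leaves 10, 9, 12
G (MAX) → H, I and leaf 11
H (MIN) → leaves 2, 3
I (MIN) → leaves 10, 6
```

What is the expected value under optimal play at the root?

5

C (MIN): min(7, 1) = 1
D (MIN): min(5, 5, 7) = 5
B (MAX): max(1, 5) = 5
F (Chance): 1/3·10 + 1/3·9 + 1/3·12 = 10.33
E (MAX): max(10.33, 3, 10) = 10.33
H (MIN): min(2, 3) = 2
I (MIN): min(10, 6) = 6
G (MAX): max(2, 6, 11) = 11
Root (MIN): min(5, 10.33, 11) = 5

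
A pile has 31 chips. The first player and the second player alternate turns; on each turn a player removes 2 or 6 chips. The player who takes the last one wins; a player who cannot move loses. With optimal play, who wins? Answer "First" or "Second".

Positions where the player to move wins (W) vs loses (L):
i:   0  1  2  3  4  5  6  7  8  9 10 11 12 13 14 15 16 17 18 19 20 21 22 23 24 25 26 27 28 29 30 31
     L  L  W  W  L  L  W  W  L  L  W  W  L  L  W  W  L  L  W  W  L  L  W  W  L  L  W  W  L  L  W  W
Position 31 is W, so the first player wins.

First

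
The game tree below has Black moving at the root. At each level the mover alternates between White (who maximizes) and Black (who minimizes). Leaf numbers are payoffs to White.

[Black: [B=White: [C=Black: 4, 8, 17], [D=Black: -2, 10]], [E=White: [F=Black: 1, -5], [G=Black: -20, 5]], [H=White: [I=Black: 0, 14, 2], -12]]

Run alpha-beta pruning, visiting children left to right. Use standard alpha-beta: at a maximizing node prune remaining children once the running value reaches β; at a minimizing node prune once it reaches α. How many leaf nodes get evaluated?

C [α=-∞,β=+∞]: v=4
D [α=4,β=+∞]: v=-2 after child 1 ≤ α → α-cutoff, skip 1
B [α=-∞,β=+∞]: v=4
F [α=-∞,β=4]: v=-5
G [α=-5,β=4]: v=-20 after child 1 ≤ α → α-cutoff, skip 1
E [α=-∞,β=4]: v=-5
I [α=-∞,β=-5]: v=0
H [α=-∞,β=-5]: v=0 after child 1 ≥ β → β-cutoff, skip 1
Root [α=-∞,β=+∞]: v=-5
Leaves evaluated: 10 of 13.

10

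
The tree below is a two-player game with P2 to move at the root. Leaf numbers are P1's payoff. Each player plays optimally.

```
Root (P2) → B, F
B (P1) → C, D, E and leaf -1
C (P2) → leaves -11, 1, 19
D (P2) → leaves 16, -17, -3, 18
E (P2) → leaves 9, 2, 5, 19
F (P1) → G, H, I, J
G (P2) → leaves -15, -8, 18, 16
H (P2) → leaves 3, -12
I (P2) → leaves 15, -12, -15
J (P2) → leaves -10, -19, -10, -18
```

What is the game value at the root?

C (P2): min(-11, 1, 19) = -11
D (P2): min(16, -17, -3, 18) = -17
E (P2): min(9, 2, 5, 19) = 2
B (P1): max(-11, -17, 2, -1) = 2
G (P2): min(-15, -8, 18, 16) = -15
H (P2): min(3, -12) = -12
I (P2): min(15, -12, -15) = -15
J (P2): min(-10, -19, -10, -18) = -19
F (P1): max(-15, -12, -15, -19) = -12
Root (P2): min(2, -12) = -12

-12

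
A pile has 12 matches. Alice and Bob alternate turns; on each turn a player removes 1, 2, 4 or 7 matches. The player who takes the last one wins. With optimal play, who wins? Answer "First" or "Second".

Positions where the player to move wins (W) vs loses (L):
i:   0  1  2  3  4  5  6  7  8  9 10 11 12
     L  W  W  L  W  W  L  W  W  L  W  W  L
Position 12 is L, so the second player wins.

Second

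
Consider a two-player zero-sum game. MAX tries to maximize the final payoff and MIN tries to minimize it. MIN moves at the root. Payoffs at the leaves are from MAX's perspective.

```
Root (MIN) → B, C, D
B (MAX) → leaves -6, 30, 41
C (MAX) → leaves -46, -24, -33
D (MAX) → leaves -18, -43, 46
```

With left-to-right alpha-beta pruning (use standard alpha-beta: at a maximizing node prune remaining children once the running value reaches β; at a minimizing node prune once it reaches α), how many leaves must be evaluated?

7

B [α=-∞,β=+∞]: v=41
C [α=-∞,β=41]: v=-24
D [α=-∞,β=-24]: v=-18 after child 1 ≥ β → β-cutoff, skip 2
Root [α=-∞,β=+∞]: v=-24
Leaves evaluated: 7 of 9.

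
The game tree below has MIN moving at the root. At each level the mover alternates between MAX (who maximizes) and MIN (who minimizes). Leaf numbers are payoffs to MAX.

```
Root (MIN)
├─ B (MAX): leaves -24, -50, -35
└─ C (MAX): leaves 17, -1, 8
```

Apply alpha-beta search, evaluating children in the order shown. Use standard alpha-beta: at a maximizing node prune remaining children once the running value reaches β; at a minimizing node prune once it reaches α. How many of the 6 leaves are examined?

B [α=-∞,β=+∞]: v=-24
C [α=-∞,β=-24]: v=17 after child 1 ≥ β → β-cutoff, skip 2
Root [α=-∞,β=+∞]: v=-24
Leaves evaluated: 4 of 6.

4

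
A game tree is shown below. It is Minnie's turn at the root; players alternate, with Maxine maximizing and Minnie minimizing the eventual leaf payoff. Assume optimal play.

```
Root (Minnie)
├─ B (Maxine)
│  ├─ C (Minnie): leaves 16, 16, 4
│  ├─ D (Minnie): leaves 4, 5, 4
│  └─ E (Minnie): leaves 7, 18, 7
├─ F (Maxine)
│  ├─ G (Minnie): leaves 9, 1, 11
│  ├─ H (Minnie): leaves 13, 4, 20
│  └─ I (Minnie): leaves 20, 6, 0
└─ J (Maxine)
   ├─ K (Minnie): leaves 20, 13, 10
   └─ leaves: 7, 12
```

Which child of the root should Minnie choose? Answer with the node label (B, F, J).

C (Minnie): min(16, 16, 4) = 4
D (Minnie): min(4, 5, 4) = 4
E (Minnie): min(7, 18, 7) = 7
B (Maxine): max(4, 4, 7) = 7
G (Minnie): min(9, 1, 11) = 1
H (Minnie): min(13, 4, 20) = 4
I (Minnie): min(20, 6, 0) = 0
F (Maxine): max(1, 4, 0) = 4
K (Minnie): min(20, 13, 10) = 10
J (Maxine): max(10, 7, 12) = 12
Root (Minnie): min(7, 4, 12) = 4
Minnie picks the child with the lowest value: F (value 4).

F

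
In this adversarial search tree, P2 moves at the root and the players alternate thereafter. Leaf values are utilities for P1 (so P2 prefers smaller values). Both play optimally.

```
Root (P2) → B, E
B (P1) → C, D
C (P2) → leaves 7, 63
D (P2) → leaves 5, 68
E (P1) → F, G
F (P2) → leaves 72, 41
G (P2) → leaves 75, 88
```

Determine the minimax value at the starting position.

7

C (P2): min(7, 63) = 7
D (P2): min(5, 68) = 5
B (P1): max(7, 5) = 7
F (P2): min(72, 41) = 41
G (P2): min(75, 88) = 75
E (P1): max(41, 75) = 75
Root (P2): min(7, 75) = 7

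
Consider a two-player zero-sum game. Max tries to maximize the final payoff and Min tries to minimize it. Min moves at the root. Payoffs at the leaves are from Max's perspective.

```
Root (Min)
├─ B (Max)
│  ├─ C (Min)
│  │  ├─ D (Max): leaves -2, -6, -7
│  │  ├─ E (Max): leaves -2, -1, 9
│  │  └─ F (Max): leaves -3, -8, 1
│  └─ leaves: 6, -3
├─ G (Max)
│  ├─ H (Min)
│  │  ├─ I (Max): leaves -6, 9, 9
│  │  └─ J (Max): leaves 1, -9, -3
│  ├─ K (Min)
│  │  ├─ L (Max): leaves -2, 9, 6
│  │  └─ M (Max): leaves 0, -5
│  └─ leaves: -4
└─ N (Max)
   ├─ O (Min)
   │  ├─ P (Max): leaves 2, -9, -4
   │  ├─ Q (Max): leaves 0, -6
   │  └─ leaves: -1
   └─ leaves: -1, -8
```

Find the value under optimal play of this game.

D (Max): max(-2, -6, -7) = -2
E (Max): max(-2, -1, 9) = 9
F (Max): max(-3, -8, 1) = 1
C (Min): min(-2, 9, 1) = -2
B (Max): max(-2, 6, -3) = 6
I (Max): max(-6, 9, 9) = 9
J (Max): max(1, -9, -3) = 1
H (Min): min(9, 1) = 1
L (Max): max(-2, 9, 6) = 9
M (Max): max(0, -5) = 0
K (Min): min(9, 0) = 0
G (Max): max(1, 0, -4) = 1
P (Max): max(2, -9, -4) = 2
Q (Max): max(0, -6) = 0
O (Min): min(2, 0, -1) = -1
N (Max): max(-1, -1, -8) = -1
Root (Min): min(6, 1, -1) = -1

-1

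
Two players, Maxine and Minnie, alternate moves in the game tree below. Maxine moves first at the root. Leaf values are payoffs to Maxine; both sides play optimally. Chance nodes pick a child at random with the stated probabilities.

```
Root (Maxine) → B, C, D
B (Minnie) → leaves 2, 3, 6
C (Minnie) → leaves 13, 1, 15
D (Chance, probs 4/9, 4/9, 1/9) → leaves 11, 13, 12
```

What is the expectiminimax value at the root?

B (Minnie): min(2, 3, 6) = 2
C (Minnie): min(13, 1, 15) = 1
D (Chance): 4/9·11 + 4/9·13 + 1/9·12 = 12
Root (Maxine): max(2, 1, 12) = 12

12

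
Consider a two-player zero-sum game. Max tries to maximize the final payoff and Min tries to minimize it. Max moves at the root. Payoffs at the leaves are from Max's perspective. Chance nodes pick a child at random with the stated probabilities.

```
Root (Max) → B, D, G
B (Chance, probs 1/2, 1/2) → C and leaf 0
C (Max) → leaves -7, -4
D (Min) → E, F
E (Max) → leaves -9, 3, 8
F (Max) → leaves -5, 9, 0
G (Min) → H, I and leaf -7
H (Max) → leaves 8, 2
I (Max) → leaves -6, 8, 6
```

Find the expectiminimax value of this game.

C (Max): max(-7, -4) = -4
B (Chance): 1/2·-4 + 1/2·0 = -2
E (Max): max(-9, 3, 8) = 8
F (Max): max(-5, 9, 0) = 9
D (Min): min(8, 9) = 8
H (Max): max(8, 2) = 8
I (Max): max(-6, 8, 6) = 8
G (Min): min(8, 8, -7) = -7
Root (Max): max(-2, 8, -7) = 8

8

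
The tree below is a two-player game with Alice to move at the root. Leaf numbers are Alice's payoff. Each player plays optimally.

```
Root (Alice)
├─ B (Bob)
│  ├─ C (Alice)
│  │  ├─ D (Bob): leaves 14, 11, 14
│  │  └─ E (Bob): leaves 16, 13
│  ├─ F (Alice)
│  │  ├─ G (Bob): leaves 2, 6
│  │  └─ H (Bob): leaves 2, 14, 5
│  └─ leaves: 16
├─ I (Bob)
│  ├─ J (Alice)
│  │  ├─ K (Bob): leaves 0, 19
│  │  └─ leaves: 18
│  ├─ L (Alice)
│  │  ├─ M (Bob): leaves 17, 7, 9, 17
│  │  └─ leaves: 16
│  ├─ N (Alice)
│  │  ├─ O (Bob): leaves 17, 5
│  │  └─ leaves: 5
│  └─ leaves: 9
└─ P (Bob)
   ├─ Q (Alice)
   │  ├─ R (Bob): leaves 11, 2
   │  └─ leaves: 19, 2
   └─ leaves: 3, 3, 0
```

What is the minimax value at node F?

2

G: min(2, 6) = 2
H: min(2, 14, 5) = 2
F: max(2, 2) = 2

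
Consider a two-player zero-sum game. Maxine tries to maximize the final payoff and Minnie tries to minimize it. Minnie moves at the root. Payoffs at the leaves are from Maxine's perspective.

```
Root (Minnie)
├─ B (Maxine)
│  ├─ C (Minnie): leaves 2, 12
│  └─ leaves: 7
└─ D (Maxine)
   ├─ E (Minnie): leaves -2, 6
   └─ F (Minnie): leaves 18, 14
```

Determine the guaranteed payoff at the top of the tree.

C (Minnie): min(2, 12) = 2
B (Maxine): max(2, 7) = 7
E (Minnie): min(-2, 6) = -2
F (Minnie): min(18, 14) = 14
D (Maxine): max(-2, 14) = 14
Root (Minnie): min(7, 14) = 7

7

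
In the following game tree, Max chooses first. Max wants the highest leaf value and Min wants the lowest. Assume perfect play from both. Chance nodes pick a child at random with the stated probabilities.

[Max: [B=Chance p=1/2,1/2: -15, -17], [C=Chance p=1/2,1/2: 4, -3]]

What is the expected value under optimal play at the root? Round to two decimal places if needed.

B (Chance): 1/2·-15 + 1/2·-17 = -16
C (Chance): 1/2·4 + 1/2·-3 = 0.5
Root (Max): max(-16, 0.5) = 0.5

0.5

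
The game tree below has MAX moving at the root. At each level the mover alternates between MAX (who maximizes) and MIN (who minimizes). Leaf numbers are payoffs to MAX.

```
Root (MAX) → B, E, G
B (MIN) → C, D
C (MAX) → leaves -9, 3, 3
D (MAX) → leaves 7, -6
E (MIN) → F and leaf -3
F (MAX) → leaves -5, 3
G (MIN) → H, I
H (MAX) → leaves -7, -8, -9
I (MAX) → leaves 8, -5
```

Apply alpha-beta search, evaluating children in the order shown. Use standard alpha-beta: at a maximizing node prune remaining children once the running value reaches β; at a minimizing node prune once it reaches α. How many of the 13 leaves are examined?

C [α=-∞,β=+∞]: v=3
D [α=-∞,β=3]: v=7 after child 1 ≥ β → β-cutoff, skip 1
B [α=-∞,β=+∞]: v=3
F [α=3,β=+∞]: v=3
E [α=3,β=+∞]: v=3 after child 1 ≤ α → α-cutoff, skip 1
H [α=3,β=+∞]: v=-7
G [α=3,β=+∞]: v=-7 after child 1 ≤ α → α-cutoff, skip 1
Root [α=-∞,β=+∞]: v=3
Leaves evaluated: 9 of 13.

9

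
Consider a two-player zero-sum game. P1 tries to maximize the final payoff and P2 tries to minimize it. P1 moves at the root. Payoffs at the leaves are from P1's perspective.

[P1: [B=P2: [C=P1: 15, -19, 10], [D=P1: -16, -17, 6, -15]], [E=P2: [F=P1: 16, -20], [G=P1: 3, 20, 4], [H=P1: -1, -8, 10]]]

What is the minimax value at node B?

C: max(15, -19, 10) = 15
D: max(-16, -17, 6, -15) = 6
B: min(15, 6) = 6

6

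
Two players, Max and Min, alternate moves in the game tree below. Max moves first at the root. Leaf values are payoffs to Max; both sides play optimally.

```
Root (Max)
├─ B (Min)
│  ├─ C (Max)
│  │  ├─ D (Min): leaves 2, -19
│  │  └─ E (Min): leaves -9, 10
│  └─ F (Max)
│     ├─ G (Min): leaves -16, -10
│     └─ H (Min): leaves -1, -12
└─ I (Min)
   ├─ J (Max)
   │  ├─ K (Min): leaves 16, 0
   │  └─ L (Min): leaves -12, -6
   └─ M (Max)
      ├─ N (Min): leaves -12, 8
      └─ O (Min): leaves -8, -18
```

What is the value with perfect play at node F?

-12

G: min(-16, -10) = -16
H: min(-1, -12) = -12
F: max(-16, -12) = -12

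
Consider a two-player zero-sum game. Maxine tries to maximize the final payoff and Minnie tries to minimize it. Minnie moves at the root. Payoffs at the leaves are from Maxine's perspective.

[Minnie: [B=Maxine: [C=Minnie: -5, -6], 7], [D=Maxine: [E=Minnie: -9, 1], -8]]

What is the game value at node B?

7

C: min(-5, -6) = -6
B: max(-6, 7) = 7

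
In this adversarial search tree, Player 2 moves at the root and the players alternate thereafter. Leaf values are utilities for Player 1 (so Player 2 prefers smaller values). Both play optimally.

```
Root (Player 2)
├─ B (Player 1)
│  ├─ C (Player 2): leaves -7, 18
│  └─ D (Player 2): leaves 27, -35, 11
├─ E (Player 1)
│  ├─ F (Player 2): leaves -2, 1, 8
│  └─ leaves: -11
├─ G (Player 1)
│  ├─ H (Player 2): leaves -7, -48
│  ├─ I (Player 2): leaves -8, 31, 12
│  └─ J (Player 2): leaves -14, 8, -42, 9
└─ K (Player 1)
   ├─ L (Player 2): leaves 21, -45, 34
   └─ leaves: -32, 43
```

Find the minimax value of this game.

-8

C (Player 2): min(-7, 18) = -7
D (Player 2): min(27, -35, 11) = -35
B (Player 1): max(-7, -35) = -7
F (Player 2): min(-2, 1, 8) = -2
E (Player 1): max(-2, -11) = -2
H (Player 2): min(-7, -48) = -48
I (Player 2): min(-8, 31, 12) = -8
J (Player 2): min(-14, 8, -42, 9) = -42
G (Player 1): max(-48, -8, -42) = -8
L (Player 2): min(21, -45, 34) = -45
K (Player 1): max(-45, -32, 43) = 43
Root (Player 2): min(-7, -2, -8, 43) = -8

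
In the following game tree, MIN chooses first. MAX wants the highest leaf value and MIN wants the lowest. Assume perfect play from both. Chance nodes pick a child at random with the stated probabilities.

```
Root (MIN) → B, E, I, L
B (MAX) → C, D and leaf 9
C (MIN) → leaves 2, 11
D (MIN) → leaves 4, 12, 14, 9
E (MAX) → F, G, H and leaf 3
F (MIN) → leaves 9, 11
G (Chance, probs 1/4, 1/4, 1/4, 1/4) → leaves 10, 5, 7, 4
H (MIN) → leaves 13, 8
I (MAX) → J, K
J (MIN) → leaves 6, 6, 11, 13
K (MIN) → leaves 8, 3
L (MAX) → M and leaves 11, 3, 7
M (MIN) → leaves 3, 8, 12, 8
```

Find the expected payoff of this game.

C (MIN): min(2, 11) = 2
D (MIN): min(4, 12, 14, 9) = 4
B (MAX): max(2, 4, 9) = 9
F (MIN): min(9, 11) = 9
G (Chance): 1/4·10 + 1/4·5 + 1/4·7 + 1/4·4 = 6.5
H (MIN): min(13, 8) = 8
E (MAX): max(9, 6.5, 8, 3) = 9
J (MIN): min(6, 6, 11, 13) = 6
K (MIN): min(8, 3) = 3
I (MAX): max(6, 3) = 6
M (MIN): min(3, 8, 12, 8) = 3
L (MAX): max(3, 11, 3, 7) = 11
Root (MIN): min(9, 9, 6, 11) = 6

6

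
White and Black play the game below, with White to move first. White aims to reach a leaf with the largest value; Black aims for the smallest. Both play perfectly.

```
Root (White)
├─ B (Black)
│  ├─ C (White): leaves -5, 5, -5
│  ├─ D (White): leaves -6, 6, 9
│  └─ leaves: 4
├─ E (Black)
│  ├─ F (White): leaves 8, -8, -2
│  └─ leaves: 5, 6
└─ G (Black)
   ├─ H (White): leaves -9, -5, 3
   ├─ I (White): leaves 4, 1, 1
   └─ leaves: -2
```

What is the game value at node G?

H: max(-9, -5, 3) = 3
I: max(4, 1, 1) = 4
G: min(3, 4, -2) = -2

-2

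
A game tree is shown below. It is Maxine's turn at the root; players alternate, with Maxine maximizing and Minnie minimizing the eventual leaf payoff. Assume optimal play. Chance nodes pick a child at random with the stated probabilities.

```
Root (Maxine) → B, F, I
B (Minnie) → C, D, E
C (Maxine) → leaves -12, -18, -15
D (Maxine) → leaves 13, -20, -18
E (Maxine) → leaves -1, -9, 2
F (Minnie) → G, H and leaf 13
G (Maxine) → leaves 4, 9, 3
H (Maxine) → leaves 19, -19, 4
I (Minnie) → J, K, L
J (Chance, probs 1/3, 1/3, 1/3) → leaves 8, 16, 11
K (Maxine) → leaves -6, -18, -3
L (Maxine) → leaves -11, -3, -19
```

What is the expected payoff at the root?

9

C (Maxine): max(-12, -18, -15) = -12
D (Maxine): max(13, -20, -18) = 13
E (Maxine): max(-1, -9, 2) = 2
B (Minnie): min(-12, 13, 2) = -12
G (Maxine): max(4, 9, 3) = 9
H (Maxine): max(19, -19, 4) = 19
F (Minnie): min(9, 19, 13) = 9
J (Chance): 1/3·8 + 1/3·16 + 1/3·11 = 11.67
K (Maxine): max(-6, -18, -3) = -3
L (Maxine): max(-11, -3, -19) = -3
I (Minnie): min(11.67, -3, -3) = -3
Root (Maxine): max(-12, 9, -3) = 9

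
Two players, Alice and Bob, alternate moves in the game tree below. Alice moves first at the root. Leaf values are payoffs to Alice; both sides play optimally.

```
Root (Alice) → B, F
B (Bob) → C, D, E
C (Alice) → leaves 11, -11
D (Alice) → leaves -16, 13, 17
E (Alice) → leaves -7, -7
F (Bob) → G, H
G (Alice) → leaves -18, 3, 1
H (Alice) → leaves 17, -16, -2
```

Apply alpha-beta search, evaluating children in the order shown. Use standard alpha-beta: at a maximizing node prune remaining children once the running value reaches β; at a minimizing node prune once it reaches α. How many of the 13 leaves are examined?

C [α=-∞,β=+∞]: v=11
D [α=-∞,β=11]: v=13 after child 2 ≥ β → β-cutoff, skip 1
E [α=-∞,β=11]: v=-7
B [α=-∞,β=+∞]: v=-7
G [α=-7,β=+∞]: v=3
H [α=-7,β=3]: v=17 after child 1 ≥ β → β-cutoff, skip 2
F [α=-7,β=+∞]: v=3
Root [α=-∞,β=+∞]: v=3
Leaves evaluated: 10 of 13.

10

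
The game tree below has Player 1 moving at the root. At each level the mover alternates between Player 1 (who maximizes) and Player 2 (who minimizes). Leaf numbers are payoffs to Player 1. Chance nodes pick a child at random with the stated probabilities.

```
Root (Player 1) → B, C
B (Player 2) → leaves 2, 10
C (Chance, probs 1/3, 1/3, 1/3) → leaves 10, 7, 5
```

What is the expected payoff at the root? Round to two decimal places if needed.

B (Player 2): min(2, 10) = 2
C (Chance): 1/3·10 + 1/3·7 + 1/3·5 = 7.33
Root (Player 1): max(2, 7.33) = 7.33

7.33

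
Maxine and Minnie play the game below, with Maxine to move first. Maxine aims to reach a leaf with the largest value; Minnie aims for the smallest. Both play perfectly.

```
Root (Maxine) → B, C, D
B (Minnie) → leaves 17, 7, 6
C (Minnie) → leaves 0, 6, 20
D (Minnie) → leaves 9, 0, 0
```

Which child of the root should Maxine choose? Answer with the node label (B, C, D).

B (Minnie): min(17, 7, 6) = 6
C (Minnie): min(0, 6, 20) = 0
D (Minnie): min(9, 0, 0) = 0
Root (Maxine): max(6, 0, 0) = 6
Maxine picks the child with the highest value: B (value 6).

B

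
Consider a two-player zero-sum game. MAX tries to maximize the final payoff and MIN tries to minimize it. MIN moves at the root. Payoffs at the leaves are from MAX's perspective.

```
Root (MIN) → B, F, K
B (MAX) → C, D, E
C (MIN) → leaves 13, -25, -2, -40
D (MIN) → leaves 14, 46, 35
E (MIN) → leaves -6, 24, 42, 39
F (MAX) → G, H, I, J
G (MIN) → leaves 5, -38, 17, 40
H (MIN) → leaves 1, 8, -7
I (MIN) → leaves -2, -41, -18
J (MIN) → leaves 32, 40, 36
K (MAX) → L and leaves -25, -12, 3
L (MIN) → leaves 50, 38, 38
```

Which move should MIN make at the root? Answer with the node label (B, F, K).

C (MIN): min(13, -25, -2, -40) = -40
D (MIN): min(14, 46, 35) = 14
E (MIN): min(-6, 24, 42, 39) = -6
B (MAX): max(-40, 14, -6) = 14
G (MIN): min(5, -38, 17, 40) = -38
H (MIN): min(1, 8, -7) = -7
I (MIN): min(-2, -41, -18) = -41
J (MIN): min(32, 40, 36) = 32
F (MAX): max(-38, -7, -41, 32) = 32
L (MIN): min(50, 38, 38) = 38
K (MAX): max(38, -25, -12, 3) = 38
Root (MIN): min(14, 32, 38) = 14
MIN picks the child with the lowest value: B (value 14).

B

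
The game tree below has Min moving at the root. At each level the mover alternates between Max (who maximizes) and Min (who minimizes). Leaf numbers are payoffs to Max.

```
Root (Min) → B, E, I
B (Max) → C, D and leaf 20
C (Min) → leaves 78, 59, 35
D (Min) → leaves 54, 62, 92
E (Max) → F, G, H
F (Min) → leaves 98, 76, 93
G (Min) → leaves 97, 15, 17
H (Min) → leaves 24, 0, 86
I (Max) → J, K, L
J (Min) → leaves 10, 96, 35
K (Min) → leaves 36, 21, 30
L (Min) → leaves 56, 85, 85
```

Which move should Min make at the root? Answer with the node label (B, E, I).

B

C (Min): min(78, 59, 35) = 35
D (Min): min(54, 62, 92) = 54
B (Max): max(35, 54, 20) = 54
F (Min): min(98, 76, 93) = 76
G (Min): min(97, 15, 17) = 15
H (Min): min(24, 0, 86) = 0
E (Max): max(76, 15, 0) = 76
J (Min): min(10, 96, 35) = 10
K (Min): min(36, 21, 30) = 21
L (Min): min(56, 85, 85) = 56
I (Max): max(10, 21, 56) = 56
Root (Min): min(54, 76, 56) = 54
Min picks the child with the lowest value: B (value 54).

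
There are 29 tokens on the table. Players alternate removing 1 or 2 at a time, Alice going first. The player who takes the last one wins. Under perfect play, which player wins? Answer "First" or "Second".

Compute winning (W) and losing (L) positions by backward induction:
i:   0  1  2  3  4  5  6  7  8  9 10 11 12 13 14 15 16 17 18 19 20 21 22 23 24 25 26 27 28 29
     L  W  W  L  W  W  L  W  W  L  W  W  L  W  W  L  W  W  L  W  W  L  W  W  L  W  W  L  W  W
Position 29 is W, so the first player wins.

First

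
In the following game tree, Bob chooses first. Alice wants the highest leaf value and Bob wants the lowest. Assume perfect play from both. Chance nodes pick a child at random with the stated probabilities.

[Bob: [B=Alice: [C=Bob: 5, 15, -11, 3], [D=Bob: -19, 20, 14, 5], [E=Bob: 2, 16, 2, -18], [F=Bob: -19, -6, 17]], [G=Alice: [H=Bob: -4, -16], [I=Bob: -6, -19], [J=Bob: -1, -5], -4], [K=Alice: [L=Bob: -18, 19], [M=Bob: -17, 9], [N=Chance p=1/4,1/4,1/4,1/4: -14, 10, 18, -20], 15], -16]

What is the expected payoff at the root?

-16

C (Bob): min(5, 15, -11, 3) = -11
D (Bob): min(-19, 20, 14, 5) = -19
E (Bob): min(2, 16, 2, -18) = -18
F (Bob): min(-19, -6, 17) = -19
B (Alice): max(-11, -19, -18, -19) = -11
H (Bob): min(-4, -16) = -16
I (Bob): min(-6, -19) = -19
J (Bob): min(-1, -5) = -5
G (Alice): max(-16, -19, -5, -4) = -4
L (Bob): min(-18, 19) = -18
M (Bob): min(-17, 9) = -17
N (Chance): 1/4·-14 + 1/4·10 + 1/4·18 + 1/4·-20 = -1.5
K (Alice): max(-18, -17, -1.5, 15) = 15
Root (Bob): min(-11, -4, 15, -16) = -16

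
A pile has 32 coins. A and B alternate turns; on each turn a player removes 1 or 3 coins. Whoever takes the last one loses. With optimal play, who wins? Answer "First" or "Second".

Positions where the player to move wins (W) vs loses (L):
i:   0  1  2  3  4  5  6  7  8  9 10 11 12 13 14 15 16 17 18 19 20 21 22 23 24 25 26 27 28 29 30 31 32
     W  L  W  L  W  L  W  L  W  L  W  L  W  L  W  L  W  L  W  L  W  L  W  L  W  L  W  L  W  L  W  L  W
Position 32 is W, so the first player wins.

First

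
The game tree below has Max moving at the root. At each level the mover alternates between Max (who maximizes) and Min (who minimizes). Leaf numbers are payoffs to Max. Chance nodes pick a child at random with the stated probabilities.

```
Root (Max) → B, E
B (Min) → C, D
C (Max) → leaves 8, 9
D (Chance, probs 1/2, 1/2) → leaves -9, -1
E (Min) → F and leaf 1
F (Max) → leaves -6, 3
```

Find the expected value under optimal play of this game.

1

C (Max): max(8, 9) = 9
D (Chance): 1/2·-9 + 1/2·-1 = -5
B (Min): min(9, -5) = -5
F (Max): max(-6, 3) = 3
E (Min): min(3, 1) = 1
Root (Max): max(-5, 1) = 1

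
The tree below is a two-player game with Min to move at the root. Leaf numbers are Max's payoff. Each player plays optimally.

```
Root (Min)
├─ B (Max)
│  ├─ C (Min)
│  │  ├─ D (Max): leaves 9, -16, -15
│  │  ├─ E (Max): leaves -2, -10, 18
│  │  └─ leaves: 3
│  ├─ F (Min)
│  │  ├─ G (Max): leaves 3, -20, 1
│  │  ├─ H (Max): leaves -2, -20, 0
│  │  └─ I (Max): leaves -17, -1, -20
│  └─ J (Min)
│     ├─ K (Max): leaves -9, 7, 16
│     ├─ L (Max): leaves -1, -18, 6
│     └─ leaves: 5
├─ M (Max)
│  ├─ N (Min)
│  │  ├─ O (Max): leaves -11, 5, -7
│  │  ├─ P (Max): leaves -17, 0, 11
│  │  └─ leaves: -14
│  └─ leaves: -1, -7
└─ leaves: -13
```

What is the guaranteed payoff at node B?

5

D: max(9, -16, -15) = 9
E: max(-2, -10, 18) = 18
C: min(9, 18, 3) = 3
G: max(3, -20, 1) = 3
H: max(-2, -20, 0) = 0
I: max(-17, -1, -20) = -1
F: min(3, 0, -1) = -1
K: max(-9, 7, 16) = 16
L: max(-1, -18, 6) = 6
J: min(16, 6, 5) = 5
B: max(3, -1, 5) = 5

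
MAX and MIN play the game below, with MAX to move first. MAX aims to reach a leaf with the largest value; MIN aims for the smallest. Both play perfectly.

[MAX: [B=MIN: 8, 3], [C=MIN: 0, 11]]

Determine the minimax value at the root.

3

B (MIN): min(8, 3) = 3
C (MIN): min(0, 11) = 0
Root (MAX): max(3, 0) = 3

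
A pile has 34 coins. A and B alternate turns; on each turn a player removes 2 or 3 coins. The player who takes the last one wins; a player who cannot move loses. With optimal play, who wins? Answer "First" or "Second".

First

Compute winning (W) and losing (L) positions by backward induction:
i:   0  1  2  3  4  5  6  7  8  9 10 11 12 13 14 15 16 17 18 19 20 21 22 23 24 25 26 27 28 29 30 31 32 33 34
     L  L  W  W  W  L  L  W  W  W  L  L  W  W  W  L  L  W  W  W  L  L  W  W  W  L  L  W  W  W  L  L  W  W  W
Position 34 is W, so the first player wins.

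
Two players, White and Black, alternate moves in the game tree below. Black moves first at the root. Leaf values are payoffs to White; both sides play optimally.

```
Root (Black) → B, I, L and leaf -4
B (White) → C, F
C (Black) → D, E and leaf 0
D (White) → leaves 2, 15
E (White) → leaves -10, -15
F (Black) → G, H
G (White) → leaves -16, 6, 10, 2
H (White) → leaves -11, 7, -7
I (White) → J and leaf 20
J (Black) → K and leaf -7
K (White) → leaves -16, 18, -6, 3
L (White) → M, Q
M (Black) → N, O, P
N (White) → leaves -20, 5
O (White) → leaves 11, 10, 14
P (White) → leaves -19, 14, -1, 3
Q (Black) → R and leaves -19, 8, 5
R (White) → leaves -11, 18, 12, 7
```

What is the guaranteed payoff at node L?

5

N: max(-20, 5) = 5
O: max(11, 10, 14) = 14
P: max(-19, 14, -1, 3) = 14
M: min(5, 14, 14) = 5
R: max(-11, 18, 12, 7) = 18
Q: min(18, -19, 8, 5) = -19
L: max(5, -19) = 5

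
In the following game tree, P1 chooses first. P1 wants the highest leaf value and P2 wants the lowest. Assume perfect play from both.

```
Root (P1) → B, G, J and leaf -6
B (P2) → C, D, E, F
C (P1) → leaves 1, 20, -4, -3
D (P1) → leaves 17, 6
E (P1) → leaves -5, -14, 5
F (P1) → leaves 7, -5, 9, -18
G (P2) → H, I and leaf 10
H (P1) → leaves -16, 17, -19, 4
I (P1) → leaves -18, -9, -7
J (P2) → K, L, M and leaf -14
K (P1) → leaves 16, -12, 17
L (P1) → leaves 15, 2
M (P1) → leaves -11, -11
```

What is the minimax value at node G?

-7

H: max(-16, 17, -19, 4) = 17
I: max(-18, -9, -7) = -7
G: min(17, -7, 10) = -7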